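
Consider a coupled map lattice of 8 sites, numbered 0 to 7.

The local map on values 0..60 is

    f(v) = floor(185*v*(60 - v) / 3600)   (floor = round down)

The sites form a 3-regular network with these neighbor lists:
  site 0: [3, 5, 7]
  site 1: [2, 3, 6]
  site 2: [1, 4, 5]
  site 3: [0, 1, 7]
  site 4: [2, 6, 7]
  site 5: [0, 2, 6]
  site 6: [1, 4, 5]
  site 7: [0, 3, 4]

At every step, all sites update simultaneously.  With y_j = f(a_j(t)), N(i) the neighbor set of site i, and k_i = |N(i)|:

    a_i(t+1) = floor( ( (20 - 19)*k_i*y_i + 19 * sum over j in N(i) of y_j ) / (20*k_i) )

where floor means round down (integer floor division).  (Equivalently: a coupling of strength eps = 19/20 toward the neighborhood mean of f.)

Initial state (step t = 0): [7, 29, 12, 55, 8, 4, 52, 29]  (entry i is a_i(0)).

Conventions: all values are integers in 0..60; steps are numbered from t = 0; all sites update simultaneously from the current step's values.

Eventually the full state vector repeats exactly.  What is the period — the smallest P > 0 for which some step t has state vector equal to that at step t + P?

Simulating step by step:
t=0: [7, 29, 12, 55, 8, 4, 52, 29]
t=1: [23, 22, 26, 35, 31, 22, 25, 19]
t=2: [42, 44, 43, 41, 43, 43, 43, 44]
t=3: [37, 37, 36, 36, 36, 37, 36, 38]
t=4: [43, 43, 43, 42, 43, 43, 43, 43]
t=5: [37, 37, 37, 37, 37, 37, 37, 37]
t=6: [43, 43, 43, 43, 43, 43, 43, 43]
t=7: [37, 37, 37, 37, 37, 37, 37, 37]

Answer: 2
Key observation: The state at step 5, [37, 37, 37, 37, 37, 37, 37, 37], reappears at step 7 — and no state repeats earlier — so the cycle the system enters has period 2.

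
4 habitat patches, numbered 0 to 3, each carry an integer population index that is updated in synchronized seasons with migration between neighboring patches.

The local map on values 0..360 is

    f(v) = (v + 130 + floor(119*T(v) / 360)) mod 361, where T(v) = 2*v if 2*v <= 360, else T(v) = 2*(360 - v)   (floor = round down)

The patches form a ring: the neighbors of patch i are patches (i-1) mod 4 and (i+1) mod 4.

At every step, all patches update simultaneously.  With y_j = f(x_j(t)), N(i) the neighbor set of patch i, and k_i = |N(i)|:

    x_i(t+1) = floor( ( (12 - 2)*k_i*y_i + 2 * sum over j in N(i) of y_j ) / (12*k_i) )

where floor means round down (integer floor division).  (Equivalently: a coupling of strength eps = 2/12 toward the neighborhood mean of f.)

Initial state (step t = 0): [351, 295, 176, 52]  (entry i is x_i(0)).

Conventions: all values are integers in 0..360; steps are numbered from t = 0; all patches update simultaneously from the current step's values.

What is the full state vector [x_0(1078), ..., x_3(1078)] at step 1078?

Answer: [321, 321, 321, 321]
Key observation: The state at step 21, [115, 115, 115, 115], reappears at step 23: the system is in a cycle of period 2 from step 21 on.  Therefore the state at step 1078 equals the state at step 21 + ((1078 - 21) mod 2) = 22, which is [321, 321, 321, 321].

Derivation:
t=0: [351, 295, 176, 52]
t=1: [131, 103, 77, 195]
t=2: [320, 301, 245, 111]
t=3: [131, 107, 110, 278]
t=4: [323, 310, 294, 139]
t=5: [136, 111, 127, 318]
t=6: [331, 319, 319, 152]
t=7: [110, 115, 107, 37]
t=8: [302, 319, 298, 210]
t=9: [106, 113, 105, 83]
t=10: [303, 315, 302, 273]
t=11: [108, 112, 108, 100]
t=12: [308, 314, 308, 298]
t=13: [110, 112, 110, 107]
t=14: [311, 315, 311, 307]
t=15: [112, 112, 112, 111]
t=16: [315, 316, 315, 314]
t=17: [113, 113, 113, 113]
t=18: [317, 317, 317, 317]
t=19: [114, 114, 114, 114]
t=20: [319, 319, 319, 319]
t=21: [115, 115, 115, 115]
t=22: [321, 321, 321, 321]
t=23: [115, 115, 115, 115]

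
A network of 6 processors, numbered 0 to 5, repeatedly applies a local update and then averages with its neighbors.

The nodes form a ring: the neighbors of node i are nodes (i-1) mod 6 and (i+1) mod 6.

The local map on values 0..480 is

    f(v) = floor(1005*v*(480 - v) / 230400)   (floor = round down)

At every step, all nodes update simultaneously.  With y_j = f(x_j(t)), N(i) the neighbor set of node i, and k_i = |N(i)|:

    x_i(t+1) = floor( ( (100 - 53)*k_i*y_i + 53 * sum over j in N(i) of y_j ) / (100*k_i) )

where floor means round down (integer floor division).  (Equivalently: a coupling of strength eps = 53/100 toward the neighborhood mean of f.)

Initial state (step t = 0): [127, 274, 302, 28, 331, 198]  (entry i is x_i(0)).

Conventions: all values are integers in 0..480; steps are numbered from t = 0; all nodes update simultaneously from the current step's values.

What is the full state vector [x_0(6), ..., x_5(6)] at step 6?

Answer: [250, 250, 250, 250, 250, 250]

Derivation:
t=0: [127, 274, 302, 28, 331, 198]
t=1: [221, 229, 189, 144, 180, 222]
t=2: [249, 246, 234, 224, 232, 245]
t=3: [250, 250, 250, 250, 250, 250]
t=4: [250, 250, 250, 250, 250, 250]
t=5: [250, 250, 250, 250, 250, 250]
t=6: [250, 250, 250, 250, 250, 250]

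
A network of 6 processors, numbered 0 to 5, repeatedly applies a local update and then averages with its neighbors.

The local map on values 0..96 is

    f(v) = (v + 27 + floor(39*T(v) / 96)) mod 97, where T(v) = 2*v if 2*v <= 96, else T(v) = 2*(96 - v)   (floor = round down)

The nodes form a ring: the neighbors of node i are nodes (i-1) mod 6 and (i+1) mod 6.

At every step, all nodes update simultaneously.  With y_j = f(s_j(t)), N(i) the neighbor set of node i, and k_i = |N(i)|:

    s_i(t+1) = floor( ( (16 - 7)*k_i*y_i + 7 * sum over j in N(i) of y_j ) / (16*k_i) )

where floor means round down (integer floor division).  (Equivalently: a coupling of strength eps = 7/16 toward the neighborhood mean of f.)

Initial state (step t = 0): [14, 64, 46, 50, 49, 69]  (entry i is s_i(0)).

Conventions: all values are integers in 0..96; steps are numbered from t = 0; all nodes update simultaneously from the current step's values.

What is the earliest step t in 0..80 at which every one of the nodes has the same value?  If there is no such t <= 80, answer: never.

Simulating step by step:
t=0: [14, 64, 46, 50, 49, 69]  (not all equal)
t=1: [38, 25, 15, 16, 17, 26]  (not all equal)
t=2: [85, 73, 58, 55, 60, 74]  (not all equal)
t=3: [22, 20, 18, 18, 19, 21]  (not all equal)
t=4: [65, 62, 59, 59, 61, 64]  (not all equal)
t=5: [19, 19, 19, 19, 19, 19]  (all equal)

Answer: 5
Key observation: Synchronization is absorbing here: once all nodes are equal they stay equal, and step 5 is the first all-equal step.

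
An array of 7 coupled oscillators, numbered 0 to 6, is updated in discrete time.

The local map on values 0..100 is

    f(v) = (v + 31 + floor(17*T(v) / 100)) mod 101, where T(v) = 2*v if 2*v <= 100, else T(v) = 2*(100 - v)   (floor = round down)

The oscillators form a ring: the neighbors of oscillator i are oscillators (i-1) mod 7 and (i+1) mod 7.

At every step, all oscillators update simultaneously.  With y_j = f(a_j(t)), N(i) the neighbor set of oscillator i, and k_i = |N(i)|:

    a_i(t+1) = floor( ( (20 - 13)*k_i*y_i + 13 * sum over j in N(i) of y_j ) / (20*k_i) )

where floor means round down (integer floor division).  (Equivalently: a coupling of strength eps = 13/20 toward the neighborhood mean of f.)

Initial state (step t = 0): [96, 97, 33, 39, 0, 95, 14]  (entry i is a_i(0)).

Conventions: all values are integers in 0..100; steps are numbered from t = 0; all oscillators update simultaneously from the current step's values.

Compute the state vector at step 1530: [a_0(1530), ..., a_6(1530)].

Answer: [66, 43, 18, 18, 43, 66, 95]
Key observation: The state at step 11, [39, 50, 65, 65, 50, 39, 13], reappears at step 16: the system is in a cycle of period 5 from step 11 on.  Therefore the state at step 1530 equals the state at step 11 + ((1530 - 11) mod 5) = 15, which is [66, 43, 18, 18, 43, 66, 95].

Derivation:
t=0: [96, 97, 33, 39, 0, 95, 14]
t=1: [34, 42, 62, 63, 46, 35, 34]
t=2: [79, 56, 31, 32, 58, 81, 76]
t=3: [10, 28, 48, 49, 29, 11, 15]
t=4: [54, 68, 86, 86, 69, 54, 46]
t=5: [67, 41, 16, 16, 42, 67, 97]
t=6: [39, 49, 62, 63, 49, 40, 15]
t=7: [76, 61, 34, 34, 62, 77, 72]
t=8: [9, 30, 52, 52, 30, 9, 12]
t=9: [53, 71, 89, 89, 71, 53, 44]
t=10: [66, 42, 18, 18, 42, 66, 95]
t=11: [39, 50, 65, 65, 50, 39, 13]
t=12: [76, 63, 35, 35, 63, 76, 70]
t=13: [9, 31, 53, 53, 31, 9, 12]
t=14: [53, 71, 90, 90, 71, 53, 44]
t=15: [66, 43, 18, 18, 43, 66, 95]
t=16: [39, 50, 65, 65, 50, 39, 13]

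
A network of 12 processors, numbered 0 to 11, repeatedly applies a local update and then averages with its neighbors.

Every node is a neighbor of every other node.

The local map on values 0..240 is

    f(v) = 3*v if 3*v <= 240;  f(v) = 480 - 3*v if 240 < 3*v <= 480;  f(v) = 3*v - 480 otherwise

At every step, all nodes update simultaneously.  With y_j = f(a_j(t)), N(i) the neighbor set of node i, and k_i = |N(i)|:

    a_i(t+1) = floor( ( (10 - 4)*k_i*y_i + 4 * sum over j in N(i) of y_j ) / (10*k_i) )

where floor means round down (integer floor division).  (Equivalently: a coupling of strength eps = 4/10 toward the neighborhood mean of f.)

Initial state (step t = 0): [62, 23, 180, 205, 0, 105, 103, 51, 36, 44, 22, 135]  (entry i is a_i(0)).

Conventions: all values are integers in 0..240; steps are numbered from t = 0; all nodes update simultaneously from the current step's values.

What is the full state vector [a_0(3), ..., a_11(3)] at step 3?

Answer: [174, 93, 106, 122, 86, 169, 177, 150, 76, 115, 94, 81]

Derivation:
t=0: [62, 23, 180, 205, 0, 105, 103, 51, 36, 44, 22, 135]
t=1: [152, 86, 81, 124, 48, 141, 144, 134, 108, 122, 85, 90]
t=2: [72, 184, 192, 119, 140, 91, 86, 102, 146, 123, 185, 177]
t=3: [174, 93, 106, 122, 86, 169, 177, 150, 76, 115, 94, 81]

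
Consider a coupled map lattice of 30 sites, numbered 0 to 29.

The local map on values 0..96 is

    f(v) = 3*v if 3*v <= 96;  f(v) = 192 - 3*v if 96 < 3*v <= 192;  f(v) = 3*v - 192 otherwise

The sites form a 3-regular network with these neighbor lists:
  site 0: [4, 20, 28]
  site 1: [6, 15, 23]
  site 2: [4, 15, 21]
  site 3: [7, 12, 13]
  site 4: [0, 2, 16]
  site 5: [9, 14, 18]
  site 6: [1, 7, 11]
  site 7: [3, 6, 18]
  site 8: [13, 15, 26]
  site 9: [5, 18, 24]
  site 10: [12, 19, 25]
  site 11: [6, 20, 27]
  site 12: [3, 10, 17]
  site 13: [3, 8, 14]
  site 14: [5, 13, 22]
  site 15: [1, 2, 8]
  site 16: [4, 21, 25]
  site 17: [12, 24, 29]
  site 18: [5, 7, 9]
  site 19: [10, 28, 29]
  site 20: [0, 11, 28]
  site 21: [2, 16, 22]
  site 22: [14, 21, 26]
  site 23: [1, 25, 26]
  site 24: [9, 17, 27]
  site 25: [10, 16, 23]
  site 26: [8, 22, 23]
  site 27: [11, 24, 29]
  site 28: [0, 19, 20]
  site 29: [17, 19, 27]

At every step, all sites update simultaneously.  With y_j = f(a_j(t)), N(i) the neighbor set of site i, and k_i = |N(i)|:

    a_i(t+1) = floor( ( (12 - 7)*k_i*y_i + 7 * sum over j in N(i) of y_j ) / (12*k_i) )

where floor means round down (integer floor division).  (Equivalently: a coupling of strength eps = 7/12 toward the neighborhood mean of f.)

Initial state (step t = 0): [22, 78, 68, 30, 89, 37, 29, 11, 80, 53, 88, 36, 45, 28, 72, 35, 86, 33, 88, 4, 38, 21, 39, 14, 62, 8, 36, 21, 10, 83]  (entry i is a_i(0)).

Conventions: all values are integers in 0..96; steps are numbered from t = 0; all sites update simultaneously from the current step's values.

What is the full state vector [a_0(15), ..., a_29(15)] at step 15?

Simulating step by step:
t=0: [22, 78, 68, 30, 89, 37, 29, 11, 80, 53, 88, 36, 45, 28, 72, 35, 86, 33, 88, 4, 38, 21, 39, 14, 62, 8, 36, 21, 10, 83]
t=1: [63, 59, 48, 71, 59, 58, 67, 62, 69, 44, 48, 79, 73, 66, 56, 56, 59, 62, 58, 35, 67, 56, 64, 46, 39, 45, 67, 54, 42, 56]
t=2: [18, 23, 32, 16, 19, 27, 16, 11, 13, 46, 53, 28, 25, 14, 14, 25, 24, 27, 23, 63, 25, 22, 11, 38, 49, 46, 17, 40, 46, 33]
t=3: [58, 67, 78, 49, 66, 65, 56, 45, 48, 60, 39, 72, 62, 42, 47, 70, 64, 75, 61, 36, 68, 66, 44, 66, 59, 58, 50, 73, 48, 69]
t=4: [20, 13, 23, 43, 14, 15, 27, 38, 44, 10, 52, 22, 32, 55, 46, 26, 5, 20, 17, 61, 22, 22, 44, 15, 20, 23, 39, 21, 42, 34]
t=5: [58, 55, 64, 65, 45, 45, 69, 70, 60, 42, 48, 68, 70, 45, 48, 65, 40, 72, 51, 41, 64, 55, 62, 54, 54, 47, 63, 68, 53, 63]
t=6: [25, 20, 16, 19, 41, 53, 17, 18, 17, 52, 46, 10, 22, 36, 43, 8, 56, 19, 43, 45, 12, 26, 17, 28, 32, 50, 10, 13, 30, 21]
t=7: [69, 55, 53, 63, 57, 45, 49, 55, 48, 52, 54, 37, 60, 68, 58, 40, 46, 67, 50, 64, 52, 56, 54, 60, 65, 49, 48, 53, 70, 56]
t=8: [20, 36, 36, 11, 28, 42, 45, 28, 45, 34, 23, 55, 13, 18, 26, 51, 40, 11, 40, 14, 37, 32, 30, 28, 16, 37, 37, 34, 17, 18]
t=9: [67, 70, 77, 48, 77, 74, 61, 66, 57, 73, 60, 55, 42, 55, 73, 60, 80, 41, 76, 51, 60, 87, 87, 82, 61, 77, 78, 62, 56, 54]
t=10: [18, 22, 39, 39, 34, 30, 13, 20, 24, 25, 33, 16, 52, 29, 35, 20, 48, 49, 27, 29, 16, 59, 55, 41, 23, 38, 45, 15, 21, 34]
t=11: [61, 60, 63, 66, 71, 84, 50, 62, 69, 77, 77, 45, 56, 81, 75, 66, 55, 56, 77, 84, 52, 35, 42, 67, 60, 73, 56, 59, 63, 71]
t=12: [15, 16, 23, 18, 16, 46, 32, 19, 22, 37, 37, 41, 23, 31, 48, 8, 37, 21, 36, 37, 28, 54, 55, 16, 20, 25, 27, 23, 21, 28]
t=13: [56, 52, 48, 65, 57, 63, 73, 69, 66, 72, 77, 77, 67, 71, 53, 45, 63, 67, 72, 78, 69, 46, 42, 59, 66, 72, 61, 70, 67, 76]
t=14: [18, 34, 45, 10, 23, 17, 28, 16, 19, 16, 30, 27, 13, 16, 31, 41, 20, 13, 18, 33, 20, 45, 46, 19, 12, 21, 20, 23, 19, 28]
t=15: [58, 78, 61, 38, 62, 59, 77, 52, 58, 47, 75, 75, 47, 55, 68, 68, 61, 47, 51, 83, 62, 57, 63, 65, 45, 66, 57, 67, 64, 74]

Answer: [58, 78, 61, 38, 62, 59, 77, 52, 58, 47, 75, 75, 47, 55, 68, 68, 61, 47, 51, 83, 62, 57, 63, 65, 45, 66, 57, 67, 64, 74]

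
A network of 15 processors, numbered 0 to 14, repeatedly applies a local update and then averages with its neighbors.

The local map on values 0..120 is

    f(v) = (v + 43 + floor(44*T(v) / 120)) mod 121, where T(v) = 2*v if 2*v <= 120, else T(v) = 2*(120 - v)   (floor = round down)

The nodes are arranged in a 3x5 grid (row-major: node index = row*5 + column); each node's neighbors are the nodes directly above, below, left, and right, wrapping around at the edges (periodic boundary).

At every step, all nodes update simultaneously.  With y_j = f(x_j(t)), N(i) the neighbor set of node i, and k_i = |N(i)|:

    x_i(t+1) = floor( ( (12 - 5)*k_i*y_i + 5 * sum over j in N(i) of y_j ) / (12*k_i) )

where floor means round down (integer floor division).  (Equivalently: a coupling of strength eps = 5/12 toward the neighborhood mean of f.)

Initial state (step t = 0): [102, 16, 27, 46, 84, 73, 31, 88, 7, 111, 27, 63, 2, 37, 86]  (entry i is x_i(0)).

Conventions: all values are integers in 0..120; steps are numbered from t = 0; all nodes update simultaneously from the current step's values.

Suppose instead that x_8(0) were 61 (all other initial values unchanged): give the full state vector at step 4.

Simulating step by step:
t=0: [102, 16, 27, 46, 84, 73, 31, 88, 61, 111, 27, 63, 2, 37, 86]
t=1: [44, 66, 67, 27, 30, 44, 72, 46, 33, 35, 64, 46, 53, 73, 46]
t=2: [97, 34, 29, 78, 87, 98, 32, 18, 81, 92, 40, 10, 13, 38, 27]
t=3: [49, 88, 82, 45, 38, 50, 85, 73, 43, 39, 88, 74, 72, 85, 81]
t=4: [22, 29, 27, 30, 78, 23, 28, 38, 86, 91, 26, 30, 29, 37, 47]

Answer: [22, 29, 27, 30, 78, 23, 28, 38, 86, 91, 26, 30, 29, 37, 47]
Key observation: This trace re-runs the system from the modified initial state.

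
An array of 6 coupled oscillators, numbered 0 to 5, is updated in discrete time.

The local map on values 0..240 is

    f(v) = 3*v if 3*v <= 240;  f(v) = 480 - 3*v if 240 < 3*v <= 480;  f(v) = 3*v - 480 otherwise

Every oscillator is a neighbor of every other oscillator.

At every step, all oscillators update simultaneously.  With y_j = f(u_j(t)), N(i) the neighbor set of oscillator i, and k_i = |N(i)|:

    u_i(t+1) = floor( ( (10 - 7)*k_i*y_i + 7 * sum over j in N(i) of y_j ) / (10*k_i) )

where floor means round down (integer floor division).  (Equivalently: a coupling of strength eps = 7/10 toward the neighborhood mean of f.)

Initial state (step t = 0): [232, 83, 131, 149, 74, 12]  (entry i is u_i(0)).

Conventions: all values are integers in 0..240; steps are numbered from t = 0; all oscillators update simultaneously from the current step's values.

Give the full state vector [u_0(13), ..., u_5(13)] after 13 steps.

Answer: [15, 15, 15, 15, 15, 15]

Derivation:
t=0: [232, 83, 131, 149, 74, 12]
t=1: [150, 152, 129, 120, 151, 121]
t=2: [62, 61, 72, 76, 61, 76]
t=3: [201, 200, 205, 207, 200, 207]
t=4: [128, 128, 130, 131, 128, 131]
t=5: [92, 92, 91, 91, 92, 91]
t=6: [205, 205, 205, 205, 205, 205]
t=7: [135, 135, 135, 135, 135, 135]
t=8: [75, 75, 75, 75, 75, 75]
t=9: [225, 225, 225, 225, 225, 225]
t=10: [195, 195, 195, 195, 195, 195]
t=11: [105, 105, 105, 105, 105, 105]
t=12: [165, 165, 165, 165, 165, 165]
t=13: [15, 15, 15, 15, 15, 15]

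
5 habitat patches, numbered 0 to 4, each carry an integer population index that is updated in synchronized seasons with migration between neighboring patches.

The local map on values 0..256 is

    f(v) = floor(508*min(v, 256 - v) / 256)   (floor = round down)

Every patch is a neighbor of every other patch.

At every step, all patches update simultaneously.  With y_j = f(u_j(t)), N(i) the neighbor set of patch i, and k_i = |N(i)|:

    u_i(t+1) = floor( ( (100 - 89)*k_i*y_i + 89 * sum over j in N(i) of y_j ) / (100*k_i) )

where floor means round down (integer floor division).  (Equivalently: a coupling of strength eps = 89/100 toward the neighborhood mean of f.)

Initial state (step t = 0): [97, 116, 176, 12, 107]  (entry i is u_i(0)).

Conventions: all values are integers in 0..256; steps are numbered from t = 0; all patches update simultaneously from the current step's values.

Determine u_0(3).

Answer: u_0(3) = 140

Derivation:
t=0: [97, 116, 176, 12, 107]
t=1: [159, 155, 163, 178, 157]
t=2: [184, 183, 185, 188, 183]
t=3: [140, 140, 140, 141, 140]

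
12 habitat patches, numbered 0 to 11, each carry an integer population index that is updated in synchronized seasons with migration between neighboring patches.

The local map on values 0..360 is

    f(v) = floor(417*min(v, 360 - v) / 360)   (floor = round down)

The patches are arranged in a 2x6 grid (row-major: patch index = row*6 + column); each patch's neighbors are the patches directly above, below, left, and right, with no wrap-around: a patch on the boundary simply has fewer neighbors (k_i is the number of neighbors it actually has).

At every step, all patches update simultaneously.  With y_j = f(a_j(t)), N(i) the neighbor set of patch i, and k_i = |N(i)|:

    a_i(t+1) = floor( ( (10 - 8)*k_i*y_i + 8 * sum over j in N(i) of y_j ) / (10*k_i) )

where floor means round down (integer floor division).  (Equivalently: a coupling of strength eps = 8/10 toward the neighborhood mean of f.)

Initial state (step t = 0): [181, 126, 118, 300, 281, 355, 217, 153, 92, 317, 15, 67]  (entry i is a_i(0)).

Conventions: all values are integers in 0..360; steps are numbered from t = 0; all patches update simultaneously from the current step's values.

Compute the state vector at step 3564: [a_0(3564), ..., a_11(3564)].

Answer: [177, 177, 178, 178, 178, 178, 177, 177, 178, 178, 178, 178]
Key observation: The state at step 30, [179, 179, 178, 178, 178, 178, 179, 179, 178, 178, 178, 178], reappears at step 34: the system is in a cycle of period 4 from step 30 on.  Therefore the state at step 3564 equals the state at step 30 + ((3564 - 30) mod 4) = 32, which is [177, 177, 178, 178, 178, 178, 177, 177, 178, 178, 178, 178].

Derivation:
t=0: [181, 126, 118, 300, 281, 355, 217, 153, 92, 317, 15, 67]
t=1: [165, 167, 112, 87, 42, 68, 186, 146, 117, 61, 61, 24]
t=2: [195, 169, 139, 85, 75, 45, 184, 174, 125, 95, 52, 64]
t=3: [197, 186, 148, 114, 73, 74, 197, 184, 154, 102, 84, 59]
t=4: [193, 190, 170, 125, 100, 77, 194, 191, 166, 132, 91, 86]
t=5: [193, 194, 181, 152, 113, 103, 193, 193, 183, 148, 118, 97]
t=6: [192, 196, 194, 170, 140, 120, 193, 195, 193, 172, 137, 124]
t=7: [191, 191, 192, 186, 163, 149, 192, 191, 193, 185, 166, 147]
t=8: [194, 194, 195, 195, 188, 177, 194, 194, 196, 196, 187, 179]
t=9: [192, 191, 190, 192, 198, 203, 192, 191, 190, 192, 198, 203]
t=10: [194, 195, 195, 192, 187, 183, 194, 195, 195, 192, 187, 183]
t=11: [191, 191, 191, 194, 199, 203, 191, 191, 191, 194, 199, 203]
t=12: [195, 195, 194, 191, 186, 183, 195, 195, 194, 191, 186, 183]
t=13: [191, 191, 192, 195, 200, 203, 191, 191, 192, 195, 200, 203]
t=14: [195, 194, 193, 190, 185, 182, 195, 194, 193, 190, 185, 182]
t=15: [191, 192, 193, 196, 201, 204, 191, 192, 193, 196, 201, 204]
t=16: [194, 194, 192, 188, 184, 181, 194, 194, 192, 188, 184, 181]
t=17: [192, 192, 194, 198, 203, 205, 192, 192, 194, 198, 203, 205]
t=18: [194, 193, 191, 186, 182, 179, 194, 193, 191, 186, 182, 179]
t=19: [192, 193, 196, 200, 204, 206, 192, 193, 196, 200, 204, 206]
t=20: [193, 192, 189, 184, 180, 178, 193, 192, 189, 184, 180, 178]
t=21: [193, 194, 198, 203, 206, 206, 193, 194, 198, 203, 206, 206]
t=22: [192, 190, 186, 181, 178, 178, 192, 190, 186, 181, 178, 178]
t=23: [194, 196, 201, 205, 206, 206, 194, 196, 201, 205, 206, 206]
t=24: [190, 188, 184, 180, 178, 178, 190, 188, 184, 180, 178, 178]
t=25: [197, 199, 203, 206, 206, 206, 197, 199, 203, 206, 206, 206]
t=26: [187, 185, 181, 178, 178, 178, 187, 185, 181, 178, 178, 178]
t=27: [200, 202, 205, 206, 206, 206, 200, 202, 205, 206, 206, 206]
t=28: [184, 182, 179, 178, 178, 178, 184, 182, 179, 178, 178, 178]
t=29: [204, 205, 206, 206, 206, 206, 204, 205, 206, 206, 206, 206]
t=30: [179, 179, 178, 178, 178, 178, 179, 179, 178, 178, 178, 178]
t=31: [207, 206, 206, 206, 206, 206, 207, 206, 206, 206, 206, 206]
t=32: [177, 177, 178, 178, 178, 178, 177, 177, 178, 178, 178, 178]
t=33: [205, 205, 205, 206, 206, 206, 205, 205, 205, 206, 206, 206]
t=34: [179, 179, 178, 178, 178, 178, 179, 179, 178, 178, 178, 178]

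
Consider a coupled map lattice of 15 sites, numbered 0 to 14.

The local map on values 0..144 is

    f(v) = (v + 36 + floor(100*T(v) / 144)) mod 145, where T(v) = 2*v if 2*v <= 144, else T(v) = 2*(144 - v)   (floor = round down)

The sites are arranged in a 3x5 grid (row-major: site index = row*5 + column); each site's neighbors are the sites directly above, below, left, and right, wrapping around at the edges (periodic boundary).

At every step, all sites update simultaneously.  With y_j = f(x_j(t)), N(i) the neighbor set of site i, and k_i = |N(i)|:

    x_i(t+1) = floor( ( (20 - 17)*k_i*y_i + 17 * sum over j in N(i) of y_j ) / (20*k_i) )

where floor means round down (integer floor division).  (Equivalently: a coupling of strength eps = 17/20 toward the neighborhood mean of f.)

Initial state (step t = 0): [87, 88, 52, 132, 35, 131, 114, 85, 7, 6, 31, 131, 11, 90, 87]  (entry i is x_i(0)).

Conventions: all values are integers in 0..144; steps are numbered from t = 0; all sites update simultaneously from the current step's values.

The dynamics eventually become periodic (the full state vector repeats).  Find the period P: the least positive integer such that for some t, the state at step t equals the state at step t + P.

Simulating step by step:
t=0: [87, 88, 52, 132, 35, 131, 114, 85, 7, 6, 31, 131, 11, 90, 87]
t=1: [77, 41, 47, 57, 60, 61, 47, 45, 50, 64, 57, 64, 45, 53, 79]
t=2: [58, 43, 95, 17, 45, 33, 75, 55, 50, 36, 46, 71, 65, 53, 34]
t=3: [88, 64, 68, 59, 94, 62, 80, 39, 51, 99, 68, 61, 39, 55, 77]
t=4: [48, 49, 78, 34, 50, 52, 61, 73, 51, 43, 48, 65, 70, 52, 47]
t=5: [8, 32, 61, 38, 57, 41, 33, 44, 72, 29, 15, 29, 47, 42, 36]
t=6: [81, 82, 86, 74, 90, 93, 121, 67, 117, 89, 98, 79, 89, 87, 90]
t=7: [55, 55, 57, 54, 57, 52, 54, 50, 54, 53, 56, 53, 56, 55, 55]
t=8: [22, 21, 20, 23, 21, 19, 16, 20, 17, 20, 19, 21, 19, 21, 22]
t=9: [84, 83, 84, 83, 87, 81, 82, 79, 84, 82, 85, 81, 83, 84, 84]
t=10: [57, 58, 58, 57, 58, 58, 59, 58, 58, 58, 58, 58, 58, 58, 57]
t=11: [28, 29, 28, 28, 27, 29, 29, 29, 28, 28, 28, 29, 29, 28, 28]
t=12: [102, 103, 103, 101, 101, 103, 105, 103, 102, 102, 103, 104, 103, 102, 101]
t=13: [50, 50, 50, 50, 51, 50, 50, 50, 50, 50, 50, 50, 50, 50, 50]
t=14: [10, 10, 10, 10, 10, 10, 10, 10, 10, 10, 10, 10, 10, 10, 10]
t=15: [59, 59, 59, 59, 59, 59, 59, 59, 59, 59, 59, 59, 59, 59, 59]
t=16: [31, 31, 31, 31, 31, 31, 31, 31, 31, 31, 31, 31, 31, 31, 31]
t=17: [110, 110, 110, 110, 110, 110, 110, 110, 110, 110, 110, 110, 110, 110, 110]
t=18: [48, 48, 48, 48, 48, 48, 48, 48, 48, 48, 48, 48, 48, 48, 48]
t=19: [5, 5, 5, 5, 5, 5, 5, 5, 5, 5, 5, 5, 5, 5, 5]
t=20: [47, 47, 47, 47, 47, 47, 47, 47, 47, 47, 47, 47, 47, 47, 47]
t=21: [3, 3, 3, 3, 3, 3, 3, 3, 3, 3, 3, 3, 3, 3, 3]
t=22: [43, 43, 43, 43, 43, 43, 43, 43, 43, 43, 43, 43, 43, 43, 43]
t=23: [138, 138, 138, 138, 138, 138, 138, 138, 138, 138, 138, 138, 138, 138, 138]
t=24: [37, 37, 37, 37, 37, 37, 37, 37, 37, 37, 37, 37, 37, 37, 37]
t=25: [124, 124, 124, 124, 124, 124, 124, 124, 124, 124, 124, 124, 124, 124, 124]
t=26: [42, 42, 42, 42, 42, 42, 42, 42, 42, 42, 42, 42, 42, 42, 42]
t=27: [136, 136, 136, 136, 136, 136, 136, 136, 136, 136, 136, 136, 136, 136, 136]
t=28: [38, 38, 38, 38, 38, 38, 38, 38, 38, 38, 38, 38, 38, 38, 38]
t=29: [126, 126, 126, 126, 126, 126, 126, 126, 126, 126, 126, 126, 126, 126, 126]
t=30: [42, 42, 42, 42, 42, 42, 42, 42, 42, 42, 42, 42, 42, 42, 42]

Answer: 4
Key observation: The state at step 26, [42, 42, 42, 42, 42, 42, 42, 42, 42, 42, 42, 42, 42, 42, 42], reappears at step 30 — and no state repeats earlier — so the cycle the system enters has period 4.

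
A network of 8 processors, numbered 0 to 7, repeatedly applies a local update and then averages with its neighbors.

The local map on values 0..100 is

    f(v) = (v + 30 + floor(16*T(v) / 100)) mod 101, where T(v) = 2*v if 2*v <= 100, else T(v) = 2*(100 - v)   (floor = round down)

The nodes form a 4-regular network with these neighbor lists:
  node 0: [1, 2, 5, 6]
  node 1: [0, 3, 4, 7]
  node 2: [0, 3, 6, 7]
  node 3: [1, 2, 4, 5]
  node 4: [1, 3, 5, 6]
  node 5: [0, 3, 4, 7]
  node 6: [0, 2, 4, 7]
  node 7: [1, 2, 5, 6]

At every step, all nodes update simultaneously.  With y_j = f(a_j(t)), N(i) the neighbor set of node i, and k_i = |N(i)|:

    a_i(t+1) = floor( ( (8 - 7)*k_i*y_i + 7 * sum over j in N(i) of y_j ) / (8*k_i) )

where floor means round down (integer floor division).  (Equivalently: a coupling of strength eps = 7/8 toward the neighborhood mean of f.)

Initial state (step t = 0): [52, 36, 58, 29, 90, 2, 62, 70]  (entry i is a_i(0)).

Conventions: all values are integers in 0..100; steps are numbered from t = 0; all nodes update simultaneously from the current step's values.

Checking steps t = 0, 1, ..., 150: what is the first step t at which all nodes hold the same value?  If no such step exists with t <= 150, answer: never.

Simulating step by step:
t=0: [52, 36, 58, 29, 90, 2, 62, 70]  (not all equal)
t=1: [36, 52, 38, 37, 42, 46, 28, 25]  (not all equal)
t=2: [82, 78, 72, 86, 83, 77, 74, 80]  (not all equal)
t=3: [12, 16, 14, 13, 14, 16, 13, 12]  (not all equal)
t=4: [48, 46, 46, 49, 48, 46, 46, 48]  (not all equal)
t=5: [90, 92, 92, 91, 91, 92, 91, 90]  (not all equal)
t=6: [22, 22, 22, 22, 22, 22, 22, 22]  (all equal)

Answer: 6
Key observation: Synchronization is absorbing here: once all nodes are equal they stay equal, and step 6 is the first all-equal step.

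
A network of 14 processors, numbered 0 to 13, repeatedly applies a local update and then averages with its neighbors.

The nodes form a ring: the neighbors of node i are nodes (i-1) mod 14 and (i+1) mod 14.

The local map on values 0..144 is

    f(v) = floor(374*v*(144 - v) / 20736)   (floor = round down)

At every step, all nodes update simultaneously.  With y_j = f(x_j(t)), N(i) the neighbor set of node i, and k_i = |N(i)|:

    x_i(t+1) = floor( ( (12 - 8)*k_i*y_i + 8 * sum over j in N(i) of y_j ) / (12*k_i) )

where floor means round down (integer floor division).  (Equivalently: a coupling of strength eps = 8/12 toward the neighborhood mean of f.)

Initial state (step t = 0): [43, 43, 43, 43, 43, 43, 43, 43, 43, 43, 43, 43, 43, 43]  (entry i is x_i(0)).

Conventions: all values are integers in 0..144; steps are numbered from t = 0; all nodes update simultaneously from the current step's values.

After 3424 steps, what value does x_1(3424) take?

Answer: x_1(3424) = 88
Key observation: The state at step 5, [88, 88, 88, 88, 88, 88, 88, 88, 88, 88, 88, 88, 88, 88], reappears at step 6: the system is in a cycle of period 1 from step 5 on.  Therefore the state at step 3424 equals the state at step 5 + ((3424 - 5) mod 1) = 5, which is [88, 88, 88, 88, 88, 88, 88, 88, 88, 88, 88, 88, 88, 88].

Derivation:
t=0: [43, 43, 43, 43, 43, 43, 43, 43, 43, 43, 43, 43, 43, 43]
t=1: [78, 78, 78, 78, 78, 78, 78, 78, 78, 78, 78, 78, 78, 78]
t=2: [92, 92, 92, 92, 92, 92, 92, 92, 92, 92, 92, 92, 92, 92]
t=3: [86, 86, 86, 86, 86, 86, 86, 86, 86, 86, 86, 86, 86, 86]
t=4: [89, 89, 89, 89, 89, 89, 89, 89, 89, 89, 89, 89, 89, 89]
t=5: [88, 88, 88, 88, 88, 88, 88, 88, 88, 88, 88, 88, 88, 88]
t=6: [88, 88, 88, 88, 88, 88, 88, 88, 88, 88, 88, 88, 88, 88]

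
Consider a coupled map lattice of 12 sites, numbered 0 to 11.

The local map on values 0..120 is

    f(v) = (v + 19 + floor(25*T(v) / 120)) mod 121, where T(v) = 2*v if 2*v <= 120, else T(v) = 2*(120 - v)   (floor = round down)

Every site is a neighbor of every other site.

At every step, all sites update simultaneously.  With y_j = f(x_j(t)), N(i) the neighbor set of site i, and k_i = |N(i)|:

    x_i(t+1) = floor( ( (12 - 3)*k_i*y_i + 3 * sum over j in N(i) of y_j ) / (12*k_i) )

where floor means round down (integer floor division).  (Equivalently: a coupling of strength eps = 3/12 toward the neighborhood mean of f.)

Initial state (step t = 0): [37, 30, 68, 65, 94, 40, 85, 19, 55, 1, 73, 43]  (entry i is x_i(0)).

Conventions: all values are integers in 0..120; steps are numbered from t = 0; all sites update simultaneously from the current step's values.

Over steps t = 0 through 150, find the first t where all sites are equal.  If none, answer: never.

Answer: never
Key observation: The state at step 25 reappears at step 29 — the system is in a cycle of period 4 from step 25 on.  No step 0..29 is synchronized, and the cycle repeats forever, so no step up to 150 (or ever) has all sites equal.

Derivation:
t=0: [37, 30, 68, 65, 94, 40, 85, 19, 55, 1, 73, 43]  (not all equal)
t=1: [71, 64, 98, 97, 21, 74, 106, 53, 90, 34, 101, 77]  (not all equal)
t=2: [95, 92, 18, 18, 50, 96, 21, 83, 15, 64, 19, 97]  (not all equal)
t=3: [14, 13, 44, 44, 77, 15, 47, 97, 41, 89, 45, 15]  (not all equal)
t=4: [45, 45, 77, 77, 100, 47, 79, 21, 74, 105, 77, 47]  (not all equal)
t=5: [81, 81, 104, 104, 26, 83, 105, 56, 103, 28, 104, 83]  (not all equal)
t=6: [100, 100, 22, 22, 56, 101, 22, 87, 22, 58, 22, 101]  (not all equal)
t=7: [17, 17, 49, 49, 84, 17, 49, 100, 49, 86, 49, 17]  (not all equal)
t=8: [50, 50, 83, 83, 105, 50, 83, 23, 83, 105, 83, 50]  (not all equal)
t=9: [87, 87, 108, 108, 29, 87, 108, 60, 108, 29, 108, 87]  (not all equal)
t=10: [103, 103, 25, 25, 60, 103, 25, 92, 25, 60, 25, 103]  (not all equal)
t=11: [17, 17, 50, 50, 87, 17, 50, 12, 50, 87, 50, 17]  (not all equal)
t=12: [51, 51, 84, 84, 106, 51, 84, 46, 84, 106, 84, 51]  (not all equal)
t=13: [90, 90, 109, 109, 30, 90, 109, 85, 109, 30, 109, 90]  (not all equal)
t=14: [6, 6, 14, 14, 51, 6, 14, 92, 14, 51, 14, 6]  (not all equal)
t=15: [30, 30, 38, 38, 77, 30, 38, 11, 38, 77, 38, 30]  (not all equal)
t=16: [64, 64, 72, 72, 101, 64, 72, 44, 72, 101, 72, 64]  (not all equal)
t=17: [101, 101, 105, 105, 28, 101, 105, 83, 105, 28, 105, 101]  (not all equal)
t=18: [11, 11, 13, 13, 49, 11, 13, 91, 13, 49, 13, 11]  (not all equal)
t=19: [36, 36, 38, 38, 75, 36, 38, 12, 38, 75, 38, 36]  (not all equal)
t=20: [71, 71, 72, 72, 101, 71, 72, 46, 72, 101, 72, 71]  (not all equal)
t=21: [104, 104, 105, 105, 29, 104, 105, 85, 105, 29, 105, 104]  (not all equal)
t=22: [12, 12, 13, 13, 50, 12, 13, 92, 13, 50, 13, 12]  (not all equal)
t=23: [37, 37, 38, 38, 76, 37, 38, 12, 38, 76, 38, 37]  (not all equal)
t=24: [72, 72, 72, 72, 102, 72, 72, 46, 72, 102, 72, 72]  (not all equal)
t=25: [105, 105, 105, 105, 30, 105, 105, 86, 105, 30, 105, 105]  (not all equal)
t=26: [13, 13, 13, 13, 51, 13, 13, 93, 13, 51, 13, 13]  (not all equal)
t=27: [38, 38, 38, 38, 77, 38, 38, 13, 38, 77, 38, 38]  (not all equal)
t=28: [73, 73, 73, 73, 102, 73, 73, 47, 73, 102, 73, 73]  (not all equal)
t=29: [105, 105, 105, 105, 30, 105, 105, 86, 105, 30, 105, 105]  (not all equal)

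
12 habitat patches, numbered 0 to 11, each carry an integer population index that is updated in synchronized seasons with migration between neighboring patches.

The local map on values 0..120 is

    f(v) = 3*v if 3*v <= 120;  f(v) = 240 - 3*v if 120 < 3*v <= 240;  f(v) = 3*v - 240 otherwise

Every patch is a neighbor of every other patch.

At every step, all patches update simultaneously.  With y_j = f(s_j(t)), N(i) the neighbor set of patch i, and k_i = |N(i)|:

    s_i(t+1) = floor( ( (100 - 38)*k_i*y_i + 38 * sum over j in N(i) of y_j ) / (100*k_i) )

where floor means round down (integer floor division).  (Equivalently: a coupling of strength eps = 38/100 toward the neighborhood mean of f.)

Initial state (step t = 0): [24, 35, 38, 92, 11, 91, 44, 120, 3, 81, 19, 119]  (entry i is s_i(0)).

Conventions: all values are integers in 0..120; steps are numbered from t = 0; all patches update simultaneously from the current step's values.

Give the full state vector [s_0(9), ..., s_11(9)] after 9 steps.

Answer: [75, 79, 75, 30, 30, 30, 79, 67, 30, 23, 58, 91]

Derivation:
t=0: [24, 35, 38, 92, 11, 91, 44, 120, 3, 81, 19, 119]
t=1: [70, 89, 94, 48, 47, 47, 91, 98, 33, 29, 61, 96]
t=2: [44, 42, 51, 82, 84, 84, 45, 58, 84, 77, 60, 54]
t=3: [86, 89, 74, 26, 30, 30, 84, 61, 30, 28, 58, 68]
t=4: [33, 38, 33, 68, 75, 75, 30, 56, 75, 72, 61, 44]
t=5: [83, 92, 83, 46, 34, 34, 78, 67, 34, 39, 59, 88]
t=6: [29, 45, 29, 84, 84, 84, 28, 47, 84, 93, 61, 38]
t=7: [75, 86, 75, 31, 31, 31, 74, 82, 31, 47, 58, 91]
t=8: [30, 32, 30, 76, 76, 76, 32, 25, 76, 80, 60, 41]
t=9: [75, 79, 75, 30, 30, 30, 79, 67, 30, 23, 58, 91]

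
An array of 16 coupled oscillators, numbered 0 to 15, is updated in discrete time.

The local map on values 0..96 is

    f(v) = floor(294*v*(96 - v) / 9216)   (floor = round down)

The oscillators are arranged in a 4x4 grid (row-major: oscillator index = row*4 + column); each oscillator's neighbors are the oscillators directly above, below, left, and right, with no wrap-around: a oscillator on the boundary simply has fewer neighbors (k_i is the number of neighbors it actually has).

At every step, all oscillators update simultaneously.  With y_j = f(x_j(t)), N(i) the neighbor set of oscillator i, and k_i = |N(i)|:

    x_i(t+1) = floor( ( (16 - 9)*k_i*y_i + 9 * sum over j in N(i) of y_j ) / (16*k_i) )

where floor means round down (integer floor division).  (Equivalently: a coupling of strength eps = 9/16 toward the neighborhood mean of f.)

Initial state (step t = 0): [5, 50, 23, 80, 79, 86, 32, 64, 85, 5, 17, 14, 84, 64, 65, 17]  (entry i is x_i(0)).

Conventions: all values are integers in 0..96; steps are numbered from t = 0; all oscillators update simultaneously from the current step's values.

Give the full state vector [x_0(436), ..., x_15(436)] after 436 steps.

Answer: [69, 69, 69, 70, 69, 69, 69, 70, 68, 69, 69, 70, 68, 68, 69, 69]
Key observation: The state at step 9, [59, 59, 58, 58, 59, 59, 58, 58, 59, 59, 58, 58, 60, 59, 59, 58], reappears at step 11: the system is in a cycle of period 2 from step 9 on.  Therefore the state at step 436 equals the state at step 9 + ((436 - 9) mod 2) = 10, which is [69, 69, 69, 70, 69, 69, 69, 70, 68, 69, 69, 70, 68, 68, 69, 69].

Derivation:
t=0: [5, 50, 23, 80, 79, 86, 32, 64, 85, 5, 17, 14, 84, 64, 65, 17]
t=1: [38, 49, 56, 50, 31, 39, 54, 54, 29, 29, 43, 43, 40, 49, 55, 46]
t=2: [69, 71, 71, 72, 65, 68, 71, 72, 63, 65, 70, 72, 68, 70, 71, 72]
t=3: [59, 57, 55, 55, 62, 60, 56, 55, 64, 62, 57, 55, 61, 59, 56, 55]
t=4: [68, 69, 70, 71, 67, 68, 70, 71, 66, 67, 70, 70, 67, 68, 70, 71]
t=5: [60, 59, 57, 56, 61, 59, 58, 56, 61, 60, 58, 57, 61, 60, 58, 57]
t=6: [68, 69, 70, 70, 68, 68, 70, 70, 68, 68, 69, 70, 68, 68, 69, 70]
t=7: [59, 59, 58, 58, 60, 59, 58, 58, 60, 59, 58, 58, 60, 59, 59, 58]
t=8: [68, 69, 69, 70, 68, 69, 69, 70, 68, 69, 69, 70, 68, 68, 69, 69]
t=9: [59, 59, 58, 58, 59, 59, 58, 58, 59, 59, 58, 58, 60, 59, 59, 58]
t=10: [69, 69, 69, 70, 69, 69, 69, 70, 68, 69, 69, 70, 68, 68, 69, 69]
t=11: [59, 59, 58, 58, 59, 59, 58, 58, 59, 59, 58, 58, 60, 59, 59, 58]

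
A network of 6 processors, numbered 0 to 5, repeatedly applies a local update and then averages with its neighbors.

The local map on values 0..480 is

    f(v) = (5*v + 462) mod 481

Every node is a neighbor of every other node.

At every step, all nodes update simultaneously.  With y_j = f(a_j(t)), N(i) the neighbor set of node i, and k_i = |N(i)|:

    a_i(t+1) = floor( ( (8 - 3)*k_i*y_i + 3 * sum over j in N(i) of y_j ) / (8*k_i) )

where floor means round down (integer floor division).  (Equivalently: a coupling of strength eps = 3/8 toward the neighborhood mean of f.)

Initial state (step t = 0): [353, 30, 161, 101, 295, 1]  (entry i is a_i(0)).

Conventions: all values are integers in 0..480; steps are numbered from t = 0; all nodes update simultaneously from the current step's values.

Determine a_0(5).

Answer: a_0(5) = 237

Derivation:
t=0: [353, 30, 161, 101, 295, 1]
t=1: [258, 163, 259, 94, 98, 348]
t=2: [330, 333, 333, 408, 419, 313]
t=3: [174, 182, 182, 124, 154, 127]
t=4: [332, 354, 354, 194, 277, 202]
t=5: [237, 298, 298, 387, 350, 144]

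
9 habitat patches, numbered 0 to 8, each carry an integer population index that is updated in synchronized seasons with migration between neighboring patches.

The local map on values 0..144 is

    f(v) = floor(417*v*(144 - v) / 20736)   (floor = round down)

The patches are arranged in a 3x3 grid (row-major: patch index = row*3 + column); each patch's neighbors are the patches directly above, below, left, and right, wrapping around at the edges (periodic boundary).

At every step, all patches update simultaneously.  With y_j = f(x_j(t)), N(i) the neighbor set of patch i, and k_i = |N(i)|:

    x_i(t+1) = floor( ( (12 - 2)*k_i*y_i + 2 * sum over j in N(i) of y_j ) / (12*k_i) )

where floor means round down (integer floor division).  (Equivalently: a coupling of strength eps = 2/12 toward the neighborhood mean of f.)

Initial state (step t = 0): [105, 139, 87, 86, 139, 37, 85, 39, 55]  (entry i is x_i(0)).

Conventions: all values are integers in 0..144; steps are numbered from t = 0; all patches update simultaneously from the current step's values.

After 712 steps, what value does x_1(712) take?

Answer: x_1(712) = 94
Key observation: The state at step 9, [94, 94, 94, 94, 94, 94, 94, 94, 94], reappears at step 10: the system is in a cycle of period 1 from step 9 on.  Therefore the state at step 712 equals the state at step 9 + ((712 - 9) mod 1) = 9, which is [94, 94, 94, 94, 94, 94, 94, 94, 94].

Derivation:
t=0: [105, 139, 87, 86, 139, 37, 85, 39, 55]
t=1: [81, 22, 93, 94, 22, 78, 98, 77, 96]
t=2: [98, 58, 93, 92, 58, 99, 91, 97, 92]
t=3: [91, 99, 94, 95, 99, 90, 95, 92, 95]
t=4: [95, 89, 93, 93, 89, 96, 93, 95, 93]
t=5: [93, 97, 94, 94, 97, 92, 94, 93, 94]
t=6: [94, 91, 94, 94, 91, 95, 94, 94, 94]
t=7: [94, 95, 94, 94, 95, 93, 94, 94, 93]
t=8: [93, 93, 94, 94, 93, 94, 94, 93, 94]
t=9: [94, 94, 94, 94, 94, 94, 94, 94, 94]
t=10: [94, 94, 94, 94, 94, 94, 94, 94, 94]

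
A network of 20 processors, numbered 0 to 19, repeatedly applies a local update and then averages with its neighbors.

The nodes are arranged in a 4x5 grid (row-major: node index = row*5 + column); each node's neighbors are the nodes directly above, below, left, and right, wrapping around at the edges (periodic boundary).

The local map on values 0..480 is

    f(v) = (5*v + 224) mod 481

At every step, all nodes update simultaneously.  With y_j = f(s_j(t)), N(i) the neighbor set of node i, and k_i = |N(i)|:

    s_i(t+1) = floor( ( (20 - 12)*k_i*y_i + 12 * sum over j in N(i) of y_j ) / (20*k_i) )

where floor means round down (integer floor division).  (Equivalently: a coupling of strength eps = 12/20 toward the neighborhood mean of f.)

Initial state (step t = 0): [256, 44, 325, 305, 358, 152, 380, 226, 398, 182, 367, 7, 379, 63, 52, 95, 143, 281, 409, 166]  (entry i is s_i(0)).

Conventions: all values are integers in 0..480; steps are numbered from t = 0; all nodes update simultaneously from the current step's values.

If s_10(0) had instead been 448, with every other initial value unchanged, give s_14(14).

Simulating step by step:
t=0: [256, 44, 325, 305, 358, 152, 380, 226, 398, 182, 448, 7, 379, 63, 52, 95, 143, 281, 409, 166]
t=1: [140, 346, 361, 292, 130, 82, 247, 320, 255, 129, 98, 240, 212, 148, 58, 187, 349, 285, 234, 135]
t=2: [293, 103, 170, 244, 380, 223, 160, 227, 174, 250, 219, 277, 286, 127, 169, 249, 152, 218, 302, 325]
t=3: [227, 169, 196, 110, 182, 255, 204, 236, 173, 134, 244, 164, 278, 262, 218, 165, 129, 236, 286, 256]
t=4: [222, 239, 289, 230, 243, 186, 215, 300, 236, 271, 86, 159, 226, 165, 225, 161, 262, 328, 217, 147]
t=5: [327, 336, 326, 388, 400, 229, 282, 321, 314, 279, 174, 171, 283, 270, 285, 193, 186, 326, 348, 382]
t=6: [375, 365, 389, 261, 276, 300, 282, 326, 280, 260, 196, 153, 235, 171, 179, 233, 259, 290, 164, 199]
t=7: [219, 153, 225, 134, 154, 215, 203, 322, 176, 149, 230, 152, 292, 175, 167, 283, 151, 218, 136, 226]
t=8: [231, 166, 332, 312, 188, 292, 227, 313, 199, 94, 262, 150, 231, 190, 181, 255, 96, 301, 363, 269]
t=9: [255, 258, 336, 288, 245, 264, 262, 365, 269, 215, 107, 174, 295, 228, 163, 150, 156, 293, 190, 131]
t=10: [50, 125, 283, 209, 154, 154, 100, 190, 213, 181, 159, 152, 238, 261, 243, 120, 85, 244, 274, 205]
t=11: [305, 309, 211, 228, 198, 153, 192, 267, 246, 197, 153, 146, 228, 245, 280, 285, 177, 145, 162, 265]
t=12: [244, 279, 323, 258, 259, 131, 230, 189, 120, 169, 143, 308, 320, 102, 130, 170, 279, 327, 176, 149]
t=13: [114, 218, 288, 171, 58, 305, 330, 312, 232, 224, 366, 342, 331, 290, 280, 141, 224, 330, 168, 111]
t=14: [296, 342, 274, 163, 179, 310, 323, 362, 329, 294, 193, 210, 326, 263, 228, 347, 338, 343, 202, 233]

Answer: s_14(14) = 228
Key observation: This trace re-runs the system from the modified initial state.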